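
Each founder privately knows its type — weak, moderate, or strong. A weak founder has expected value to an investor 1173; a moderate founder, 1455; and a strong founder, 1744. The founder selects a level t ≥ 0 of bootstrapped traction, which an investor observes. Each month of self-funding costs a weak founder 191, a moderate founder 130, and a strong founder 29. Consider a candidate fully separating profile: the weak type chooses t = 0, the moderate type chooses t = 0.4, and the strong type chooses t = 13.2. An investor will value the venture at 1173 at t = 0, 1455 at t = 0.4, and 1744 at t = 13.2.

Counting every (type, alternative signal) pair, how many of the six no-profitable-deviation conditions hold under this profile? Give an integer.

Weak (own payoff 1173): to t=0.4 gives 1455 − 191×0.4 = 1378.6 → profitable ✗; to t=13.2 gives 1744 − 191×13.2 = -777.2 → no gain ✓.
Moderate (own payoff 1455 − 130×0.4 = 1403): to t=0 gives 1173 → no gain ✓; to t=13.2 gives 1744 − 130×13.2 = 28 → no gain ✓.
Strong (own payoff 1744 − 29×13.2 = 1361.2): to t=0 gives 1173 → no gain ✓; to t=0.4 gives 1455 − 29×0.4 = 1443.4 → profitable ✗.
4 of the 6 constraints hold; not an equilibrium.

4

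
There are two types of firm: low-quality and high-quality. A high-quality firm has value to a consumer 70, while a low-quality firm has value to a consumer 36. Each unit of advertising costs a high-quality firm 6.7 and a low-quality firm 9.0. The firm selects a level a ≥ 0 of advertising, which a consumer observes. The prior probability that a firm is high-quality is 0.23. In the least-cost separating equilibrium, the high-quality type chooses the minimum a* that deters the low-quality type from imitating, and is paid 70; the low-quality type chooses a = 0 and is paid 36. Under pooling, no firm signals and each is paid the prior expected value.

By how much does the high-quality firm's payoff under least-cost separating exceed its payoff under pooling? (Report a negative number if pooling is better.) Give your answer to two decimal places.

0.87

Least-cost separating signal: a* solves 36 = 70 − 9.0·a*, so a* = (70 − 36)/9.0 ≈ 3.7778.
High-quality type's separating payoff: 70 − 6.7 × a* = 70 − 6.7 × (70 − 36)/9.0 = 70 − 227.8/9.0 ≈ 44.6889.
Pooling payoff: 0.23 × 70 + 0.77 × 36 = 43.82.
Difference: 44.6889 − 43.82 = 0.8689, i.e. 0.87 to two decimal places.
The high-quality type prefers to separate.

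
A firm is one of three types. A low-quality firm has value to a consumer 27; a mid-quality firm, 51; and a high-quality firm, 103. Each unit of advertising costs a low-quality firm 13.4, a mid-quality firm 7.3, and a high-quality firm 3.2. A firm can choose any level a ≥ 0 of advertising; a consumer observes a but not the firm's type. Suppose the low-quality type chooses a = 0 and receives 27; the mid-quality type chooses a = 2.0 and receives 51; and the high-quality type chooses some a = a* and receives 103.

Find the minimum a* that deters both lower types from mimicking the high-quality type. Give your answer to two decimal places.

9.12

Low-quality type (on-path payoff 27) won't mimic when 27 ≥ 103 − 13.4·a*, i.e. a* ≥ 5.67.
Mid-quality type (on-path payoff 51 − 7.3×2.0 = 36.4) won't mimic when 36.4 ≥ 103 − 7.3·a*, i.e. a* ≥ 9.12.
Both must hold, so a* = max(5.67, 9.12) = 9.12. The mid-quality type's constraint binds.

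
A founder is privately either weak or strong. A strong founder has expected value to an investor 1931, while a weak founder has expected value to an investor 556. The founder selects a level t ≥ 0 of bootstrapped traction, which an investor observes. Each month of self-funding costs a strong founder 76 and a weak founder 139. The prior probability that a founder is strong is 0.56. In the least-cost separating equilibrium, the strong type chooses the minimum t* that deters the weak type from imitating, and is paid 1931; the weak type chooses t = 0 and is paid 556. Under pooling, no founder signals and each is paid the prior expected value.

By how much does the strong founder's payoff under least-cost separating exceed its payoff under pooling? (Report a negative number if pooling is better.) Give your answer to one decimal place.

Least-cost separating signal: t* solves 556 = 1931 − 139·t*, so t* = (1931 − 556)/139 ≈ 9.8921.
Strong type's separating payoff: 1931 − 76 × t* = 1931 − 76 × (1931 − 556)/139 = 1931 − 104500/139 ≈ 1179.201.
Pooling payoff: 0.56 × 1931 + 0.44 × 556 = 1326.
Difference: 1179.201 − 1326 = -146.799, i.e. -146.8 to one decimal place.
The strong type would prefer the pooling outcome.

-146.8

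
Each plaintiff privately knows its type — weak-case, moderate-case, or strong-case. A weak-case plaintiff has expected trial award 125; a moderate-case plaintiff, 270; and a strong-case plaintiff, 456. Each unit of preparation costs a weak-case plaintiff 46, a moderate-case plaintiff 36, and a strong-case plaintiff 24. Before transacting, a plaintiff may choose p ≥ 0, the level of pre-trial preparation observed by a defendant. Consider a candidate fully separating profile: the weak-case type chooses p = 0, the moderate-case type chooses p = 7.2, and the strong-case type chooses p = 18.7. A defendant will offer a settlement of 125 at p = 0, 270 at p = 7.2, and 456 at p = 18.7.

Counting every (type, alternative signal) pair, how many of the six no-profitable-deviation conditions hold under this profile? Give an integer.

Strong-case (own payoff 456 − 24×18.7 = 7.2): to p=0 gives 125 → profitable ✗; to p=7.2 gives 270 − 24×7.2 = 97.2 → profitable ✗.
Moderate-case (own payoff 270 − 36×7.2 = 10.8): to p=0 gives 125 → profitable ✗; to p=18.7 gives 456 − 36×18.7 = -217.2 → no gain ✓.
Weak-case (own payoff 125): to p=7.2 gives 270 − 46×7.2 = -61.2 → no gain ✓; to p=18.7 gives 456 − 46×18.7 = -404.2 → no gain ✓.
3 of the 6 constraints hold; not an equilibrium.

3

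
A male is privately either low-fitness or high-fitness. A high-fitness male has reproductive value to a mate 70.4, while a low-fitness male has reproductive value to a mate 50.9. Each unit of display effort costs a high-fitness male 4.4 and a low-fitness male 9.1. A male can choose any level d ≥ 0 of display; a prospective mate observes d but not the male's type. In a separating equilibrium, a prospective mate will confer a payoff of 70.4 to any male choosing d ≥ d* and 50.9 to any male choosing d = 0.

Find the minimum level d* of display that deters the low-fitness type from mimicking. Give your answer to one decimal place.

A low-fitness male choosing d = 0 receives 50.9.
Imitating at d* instead would pay 70.4 at cost 9.1·d*, netting 70.4 − 9.1·d*.
Indifference: 50.9 = 70.4 − 9.1·d*, so d* = (70.4 − 50.9) / 9.1 ≈ 2.1.
At d* the low-fitness type's incentive constraint just binds; the high-fitness type strictly prefers d* since its per-unit cost is lower.

2.1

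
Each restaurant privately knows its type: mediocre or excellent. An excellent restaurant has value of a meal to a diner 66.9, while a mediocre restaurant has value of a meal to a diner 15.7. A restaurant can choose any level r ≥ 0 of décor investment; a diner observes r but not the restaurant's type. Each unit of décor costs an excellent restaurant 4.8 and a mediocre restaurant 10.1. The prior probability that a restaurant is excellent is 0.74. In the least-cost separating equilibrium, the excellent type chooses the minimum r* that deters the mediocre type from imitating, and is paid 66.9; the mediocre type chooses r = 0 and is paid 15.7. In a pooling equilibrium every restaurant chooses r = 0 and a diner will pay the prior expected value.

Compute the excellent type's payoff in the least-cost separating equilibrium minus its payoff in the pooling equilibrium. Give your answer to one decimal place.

-11.0

Least-cost separating signal: r* solves 15.7 = 66.9 − 10.1·r*, so r* = (66.9 − 15.7)/10.1 ≈ 5.0693.
Excellent type's separating payoff: 66.9 − 4.8 × r* = 66.9 − 4.8 × (66.9 − 15.7)/10.1 = 66.9 − 245.76/10.1 ≈ 42.567.
Pooling payoff: 0.74 × 66.9 + 0.26 × 15.7 = 53.588.
Difference: 42.567 − 53.588 = -11.021, i.e. -11.0 to one decimal place.
The excellent type would prefer the pooling outcome.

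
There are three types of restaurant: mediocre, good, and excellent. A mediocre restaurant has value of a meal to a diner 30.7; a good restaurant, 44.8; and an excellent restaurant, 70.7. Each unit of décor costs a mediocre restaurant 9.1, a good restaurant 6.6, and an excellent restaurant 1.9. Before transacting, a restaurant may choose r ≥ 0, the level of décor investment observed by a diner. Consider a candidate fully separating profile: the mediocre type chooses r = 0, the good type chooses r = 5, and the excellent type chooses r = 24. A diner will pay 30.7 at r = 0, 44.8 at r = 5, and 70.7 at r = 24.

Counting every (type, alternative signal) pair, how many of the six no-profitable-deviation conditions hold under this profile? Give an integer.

3

Good (own payoff 44.8 − 6.6×5 = 11.8): to r=0 gives 30.7 → profitable ✗; to r=24 gives 70.7 − 6.6×24 = -87.7 → no gain ✓.
Mediocre (own payoff 30.7): to r=5 gives 44.8 − 9.1×5 = -0.7 → no gain ✓; to r=24 gives 70.7 − 9.1×24 = -147.7 → no gain ✓.
Excellent (own payoff 70.7 − 1.9×24 = 25.1): to r=0 gives 30.7 → profitable ✗; to r=5 gives 44.8 − 1.9×5 = 35.3 → profitable ✗.
3 of the 6 constraints hold; not an equilibrium.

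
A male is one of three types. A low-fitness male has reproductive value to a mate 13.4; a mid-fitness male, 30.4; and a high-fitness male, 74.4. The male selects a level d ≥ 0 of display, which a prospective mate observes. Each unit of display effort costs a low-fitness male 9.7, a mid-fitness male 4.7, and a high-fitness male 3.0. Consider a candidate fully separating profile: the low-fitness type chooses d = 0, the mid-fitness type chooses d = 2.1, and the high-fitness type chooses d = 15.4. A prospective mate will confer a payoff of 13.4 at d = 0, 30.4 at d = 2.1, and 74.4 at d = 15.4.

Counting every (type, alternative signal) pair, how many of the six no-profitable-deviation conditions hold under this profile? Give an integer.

6

Low-fitness (own payoff 13.4): to d=2.1 gives 30.4 − 9.7×2.1 = 10.03 → no gain ✓; to d=15.4 gives 74.4 − 9.7×15.4 = -74.98 → no gain ✓.
Mid-fitness (own payoff 30.4 − 4.7×2.1 = 20.53): to d=0 gives 13.4 → no gain ✓; to d=15.4 gives 74.4 − 4.7×15.4 = 2.02 → no gain ✓.
High-fitness (own payoff 74.4 − 3.0×15.4 = 28.2): to d=0 gives 13.4 → no gain ✓; to d=2.1 gives 30.4 − 3.0×2.1 = 24.1 → no gain ✓.
6 of the 6 constraints hold; this profile is a separating equilibrium.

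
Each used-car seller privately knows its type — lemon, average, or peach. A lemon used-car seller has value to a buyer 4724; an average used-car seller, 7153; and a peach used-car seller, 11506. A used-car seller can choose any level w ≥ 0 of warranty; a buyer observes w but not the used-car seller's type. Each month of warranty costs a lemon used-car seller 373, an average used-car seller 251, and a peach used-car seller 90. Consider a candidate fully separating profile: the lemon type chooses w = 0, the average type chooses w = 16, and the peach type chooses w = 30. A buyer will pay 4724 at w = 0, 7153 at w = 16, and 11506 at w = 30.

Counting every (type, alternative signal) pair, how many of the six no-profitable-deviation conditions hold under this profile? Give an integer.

4

Lemon (own payoff 4724): to w=16 gives 7153 − 373×16 = 1185 → no gain ✓; to w=30 gives 11506 − 373×30 = 316 → no gain ✓.
Peach (own payoff 11506 − 90×30 = 8806): to w=0 gives 4724 → no gain ✓; to w=16 gives 7153 − 90×16 = 5713 → no gain ✓.
Average (own payoff 7153 − 251×16 = 3137): to w=0 gives 4724 → profitable ✗; to w=30 gives 11506 − 251×30 = 3976 → profitable ✗.
4 of the 6 constraints hold; not an equilibrium.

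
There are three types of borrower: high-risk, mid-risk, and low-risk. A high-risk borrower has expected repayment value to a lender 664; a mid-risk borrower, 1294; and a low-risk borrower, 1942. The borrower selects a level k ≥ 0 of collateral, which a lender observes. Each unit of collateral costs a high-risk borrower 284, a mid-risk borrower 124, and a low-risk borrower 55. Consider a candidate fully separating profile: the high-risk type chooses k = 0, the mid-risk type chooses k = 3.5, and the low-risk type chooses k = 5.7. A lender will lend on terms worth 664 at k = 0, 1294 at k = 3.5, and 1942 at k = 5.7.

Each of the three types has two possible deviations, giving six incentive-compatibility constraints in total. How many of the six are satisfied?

5

High-risk (own payoff 664): to k=3.5 gives 1294 − 284×3.5 = 300 → no gain ✓; to k=5.7 gives 1942 − 284×5.7 = 323.2 → no gain ✓.
Mid-risk (own payoff 1294 − 124×3.5 = 860): to k=0 gives 664 → no gain ✓; to k=5.7 gives 1942 − 124×5.7 = 1235.2 → profitable ✗.
Low-risk (own payoff 1942 − 55×5.7 = 1628.5): to k=0 gives 664 → no gain ✓; to k=3.5 gives 1294 − 55×3.5 = 1101.5 → no gain ✓.
5 of the 6 constraints hold; not an equilibrium.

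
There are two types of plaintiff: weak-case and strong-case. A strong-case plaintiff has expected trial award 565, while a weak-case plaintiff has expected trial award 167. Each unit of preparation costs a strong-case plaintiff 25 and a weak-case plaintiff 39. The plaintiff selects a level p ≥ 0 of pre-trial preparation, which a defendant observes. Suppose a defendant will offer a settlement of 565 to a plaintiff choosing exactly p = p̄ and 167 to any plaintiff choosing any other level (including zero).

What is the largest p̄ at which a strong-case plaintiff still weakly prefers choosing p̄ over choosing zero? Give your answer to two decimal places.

15.92

Choosing p̄ yields the strong-case type 565 − 25·p̄; choosing zero yields 167.
The strong-case type is indifferent at 565 − 25·p̄ = 167, i.e. p̄ = (565 − 167) / 25 = 15.92.
For any p̄ above 15.92 the strong-case type would rather pool at zero, so separation collapses.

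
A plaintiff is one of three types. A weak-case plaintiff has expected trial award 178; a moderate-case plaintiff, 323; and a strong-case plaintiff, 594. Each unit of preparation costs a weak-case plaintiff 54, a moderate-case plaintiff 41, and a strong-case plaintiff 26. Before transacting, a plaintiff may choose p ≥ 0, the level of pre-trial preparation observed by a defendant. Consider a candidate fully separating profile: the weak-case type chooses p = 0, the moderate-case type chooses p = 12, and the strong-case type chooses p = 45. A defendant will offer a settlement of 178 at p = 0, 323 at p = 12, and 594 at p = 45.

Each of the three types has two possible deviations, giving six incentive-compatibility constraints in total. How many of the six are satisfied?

Moderate-case (own payoff 323 − 41×12 = -169): to p=0 gives 178 → profitable ✗; to p=45 gives 594 − 41×45 = -1251 → no gain ✓.
Strong-case (own payoff 594 − 26×45 = -576): to p=0 gives 178 → profitable ✗; to p=12 gives 323 − 26×12 = 11 → profitable ✗.
Weak-case (own payoff 178): to p=12 gives 323 − 54×12 = -325 → no gain ✓; to p=45 gives 594 − 54×45 = -1836 → no gain ✓.
3 of the 6 constraints hold; not an equilibrium.

3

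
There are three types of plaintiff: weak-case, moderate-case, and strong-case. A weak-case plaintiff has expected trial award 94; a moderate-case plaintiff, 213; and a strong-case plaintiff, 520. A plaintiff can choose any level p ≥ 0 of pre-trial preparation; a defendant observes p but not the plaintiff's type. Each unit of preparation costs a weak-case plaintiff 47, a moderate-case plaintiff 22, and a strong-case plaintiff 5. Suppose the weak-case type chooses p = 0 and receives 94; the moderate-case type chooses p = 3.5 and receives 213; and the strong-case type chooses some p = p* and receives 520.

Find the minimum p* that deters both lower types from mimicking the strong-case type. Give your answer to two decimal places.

Moderate-case type (on-path payoff 213 − 22×3.5 = 136) won't mimic when 136 ≥ 520 − 22·p*, i.e. p* ≥ 17.45.
Weak-case type (on-path payoff 94) won't mimic when 94 ≥ 520 − 47·p*, i.e. p* ≥ 9.06.
Both must hold, so p* = max(9.06, 17.45) = 17.45. The moderate-case type's constraint binds.

17.45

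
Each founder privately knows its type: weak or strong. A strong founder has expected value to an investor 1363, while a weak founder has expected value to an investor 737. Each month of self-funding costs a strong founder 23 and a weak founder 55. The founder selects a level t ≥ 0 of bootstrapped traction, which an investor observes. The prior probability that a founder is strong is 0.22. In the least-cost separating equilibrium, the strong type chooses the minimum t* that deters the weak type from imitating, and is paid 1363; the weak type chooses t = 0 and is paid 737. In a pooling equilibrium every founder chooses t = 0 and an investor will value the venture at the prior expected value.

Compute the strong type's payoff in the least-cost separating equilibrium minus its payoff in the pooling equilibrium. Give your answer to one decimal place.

Least-cost separating signal: t* solves 737 = 1363 − 55·t*, so t* = (1363 − 737)/55 ≈ 11.3818.
Strong type's separating payoff: 1363 − 23 × t* = 1363 − 23 × (1363 − 737)/55 = 1363 − 14398/55 ≈ 1101.218.
Pooling payoff: 0.22 × 1363 + 0.78 × 737 = 874.72.
Difference: 1101.218 − 874.72 = 226.498, i.e. 226.5 to one decimal place.
The strong type prefers to separate.

226.5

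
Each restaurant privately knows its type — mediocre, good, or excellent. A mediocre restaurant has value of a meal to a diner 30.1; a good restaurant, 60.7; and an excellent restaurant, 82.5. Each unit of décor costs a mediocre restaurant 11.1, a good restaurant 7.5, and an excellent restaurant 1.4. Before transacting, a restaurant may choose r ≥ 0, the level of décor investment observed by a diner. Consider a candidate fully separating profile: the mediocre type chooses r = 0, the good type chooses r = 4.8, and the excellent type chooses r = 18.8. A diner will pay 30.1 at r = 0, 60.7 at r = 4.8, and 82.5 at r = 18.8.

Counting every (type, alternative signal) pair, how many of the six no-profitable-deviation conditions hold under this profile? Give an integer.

5

Excellent (own payoff 82.5 − 1.4×18.8 = 56.18): to r=0 gives 30.1 → no gain ✓; to r=4.8 gives 60.7 − 1.4×4.8 = 53.98 → no gain ✓.
Mediocre (own payoff 30.1): to r=4.8 gives 60.7 − 11.1×4.8 = 7.42 → no gain ✓; to r=18.8 gives 82.5 − 11.1×18.8 = -126.18 → no gain ✓.
Good (own payoff 60.7 − 7.5×4.8 = 24.7): to r=0 gives 30.1 → profitable ✗; to r=18.8 gives 82.5 − 7.5×18.8 = -58.5 → no gain ✓.
5 of the 6 constraints hold; not an equilibrium.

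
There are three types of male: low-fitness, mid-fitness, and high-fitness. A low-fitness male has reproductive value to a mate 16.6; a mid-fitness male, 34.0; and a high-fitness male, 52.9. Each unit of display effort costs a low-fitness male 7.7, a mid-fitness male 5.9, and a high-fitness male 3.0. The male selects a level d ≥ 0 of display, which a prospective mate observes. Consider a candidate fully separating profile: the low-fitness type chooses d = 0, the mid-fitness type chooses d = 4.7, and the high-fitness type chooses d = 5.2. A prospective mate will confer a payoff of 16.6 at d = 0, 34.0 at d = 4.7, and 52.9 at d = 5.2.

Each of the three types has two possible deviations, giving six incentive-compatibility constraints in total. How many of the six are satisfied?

4

Mid-fitness (own payoff 34.0 − 5.9×4.7 = 6.27): to d=0 gives 16.6 → profitable ✗; to d=5.2 gives 52.9 − 5.9×5.2 = 22.22 → profitable ✗.
Low-fitness (own payoff 16.6): to d=4.7 gives 34.0 − 7.7×4.7 = -2.19 → no gain ✓; to d=5.2 gives 52.9 − 7.7×5.2 = 12.86 → no gain ✓.
High-fitness (own payoff 52.9 − 3.0×5.2 = 37.3): to d=0 gives 16.6 → no gain ✓; to d=4.7 gives 34.0 − 3.0×4.7 = 19.9 → no gain ✓.
4 of the 6 constraints hold; not an equilibrium.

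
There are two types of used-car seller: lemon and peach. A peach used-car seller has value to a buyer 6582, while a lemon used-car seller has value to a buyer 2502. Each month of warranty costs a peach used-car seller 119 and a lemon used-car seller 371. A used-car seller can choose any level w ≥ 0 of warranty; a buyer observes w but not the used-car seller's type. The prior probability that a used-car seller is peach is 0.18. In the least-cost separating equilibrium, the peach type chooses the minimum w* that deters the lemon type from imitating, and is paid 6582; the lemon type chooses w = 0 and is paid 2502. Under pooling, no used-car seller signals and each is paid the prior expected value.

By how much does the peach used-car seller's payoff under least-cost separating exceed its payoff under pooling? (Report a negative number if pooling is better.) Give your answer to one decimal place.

Least-cost separating signal: w* solves 2502 = 6582 − 371·w*, so w* = (6582 − 2502)/371 ≈ 10.9973.
Peach type's separating payoff: 6582 − 119 × w* = 6582 − 119 × (6582 − 2502)/371 = 6582 − 485520/371 ≈ 5273.321.
Pooling payoff: 0.18 × 6582 + 0.82 × 2502 = 3236.4.
Difference: 5273.321 − 3236.4 = 2036.921, i.e. 2036.9 to one decimal place.
The peach type prefers to separate.

2036.9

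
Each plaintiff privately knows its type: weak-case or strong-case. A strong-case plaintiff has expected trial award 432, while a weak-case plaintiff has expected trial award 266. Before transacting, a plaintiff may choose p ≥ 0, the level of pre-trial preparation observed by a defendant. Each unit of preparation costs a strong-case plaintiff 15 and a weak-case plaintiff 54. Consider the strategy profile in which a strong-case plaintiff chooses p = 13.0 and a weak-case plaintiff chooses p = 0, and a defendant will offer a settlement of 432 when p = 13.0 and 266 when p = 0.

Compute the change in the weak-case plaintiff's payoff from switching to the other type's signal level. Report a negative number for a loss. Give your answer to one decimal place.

-536.0

Playing p = 0 the weak-case plaintiff receives 266.
Deviating to p = 13.0 brings payment 432 at cost 54 × 13.0 = 702, netting -270.
Gain from deviating: -270 − 266 = -536.0.
The gain is negative, so the weak-case type's incentive-compatibility constraint is satisfied.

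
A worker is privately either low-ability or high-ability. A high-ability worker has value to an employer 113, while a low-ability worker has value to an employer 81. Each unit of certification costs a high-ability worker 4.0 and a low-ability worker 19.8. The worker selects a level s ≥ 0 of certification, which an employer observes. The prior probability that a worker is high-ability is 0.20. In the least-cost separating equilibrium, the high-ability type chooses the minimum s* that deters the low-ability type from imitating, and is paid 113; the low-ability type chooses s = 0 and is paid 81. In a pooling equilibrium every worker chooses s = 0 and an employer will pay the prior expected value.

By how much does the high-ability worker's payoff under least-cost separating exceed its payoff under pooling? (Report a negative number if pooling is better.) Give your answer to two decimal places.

Least-cost separating signal: s* solves 81 = 113 − 19.8·s*, so s* = (113 − 81)/19.8 ≈ 1.6162.
High-ability type's separating payoff: 113 − 4.0 × s* = 113 − 4.0 × (113 − 81)/19.8 = 113 − 128/19.8 ≈ 106.5354.
Pooling payoff: 0.20 × 113 + 0.80 × 81 = 87.4.
Difference: 106.5354 − 87.4 = 19.1354, i.e. 19.14 to two decimal places.
The high-ability type prefers to separate.

19.14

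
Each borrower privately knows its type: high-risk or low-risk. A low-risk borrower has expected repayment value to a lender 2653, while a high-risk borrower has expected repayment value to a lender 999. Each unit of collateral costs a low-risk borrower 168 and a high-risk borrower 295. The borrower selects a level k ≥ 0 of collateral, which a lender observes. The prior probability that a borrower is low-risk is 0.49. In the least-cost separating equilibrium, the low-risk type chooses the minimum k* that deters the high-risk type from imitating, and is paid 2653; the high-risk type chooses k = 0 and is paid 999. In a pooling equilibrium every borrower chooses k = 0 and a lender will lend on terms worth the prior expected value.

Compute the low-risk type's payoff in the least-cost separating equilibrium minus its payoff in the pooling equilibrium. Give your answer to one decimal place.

-98.4

Least-cost separating signal: k* solves 999 = 2653 − 295·k*, so k* = (2653 − 999)/295 ≈ 5.6068.
Low-risk type's separating payoff: 2653 − 168 × k* = 2653 − 168 × (2653 − 999)/295 = 2653 − 277872/295 ≈ 1711.061.
Pooling payoff: 0.49 × 2653 + 0.51 × 999 = 1809.46.
Difference: 1711.061 − 1809.46 = -98.399, i.e. -98.4 to one decimal place.
The low-risk type would prefer the pooling outcome.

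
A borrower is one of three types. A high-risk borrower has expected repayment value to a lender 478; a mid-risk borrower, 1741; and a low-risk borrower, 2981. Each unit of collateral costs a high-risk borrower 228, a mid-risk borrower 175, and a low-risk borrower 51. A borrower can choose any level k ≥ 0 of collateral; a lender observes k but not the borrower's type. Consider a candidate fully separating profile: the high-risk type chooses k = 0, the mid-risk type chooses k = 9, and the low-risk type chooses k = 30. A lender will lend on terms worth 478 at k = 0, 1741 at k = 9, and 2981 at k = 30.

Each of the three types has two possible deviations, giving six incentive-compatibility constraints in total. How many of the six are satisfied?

High-risk (own payoff 478): to k=9 gives 1741 − 228×9 = -311 → no gain ✓; to k=30 gives 2981 − 228×30 = -3859 → no gain ✓.
Low-risk (own payoff 2981 − 51×30 = 1451): to k=0 gives 478 → no gain ✓; to k=9 gives 1741 − 51×9 = 1282 → no gain ✓.
Mid-risk (own payoff 1741 − 175×9 = 166): to k=0 gives 478 → profitable ✗; to k=30 gives 2981 − 175×30 = -2269 → no gain ✓.
5 of the 6 constraints hold; not an equilibrium.

5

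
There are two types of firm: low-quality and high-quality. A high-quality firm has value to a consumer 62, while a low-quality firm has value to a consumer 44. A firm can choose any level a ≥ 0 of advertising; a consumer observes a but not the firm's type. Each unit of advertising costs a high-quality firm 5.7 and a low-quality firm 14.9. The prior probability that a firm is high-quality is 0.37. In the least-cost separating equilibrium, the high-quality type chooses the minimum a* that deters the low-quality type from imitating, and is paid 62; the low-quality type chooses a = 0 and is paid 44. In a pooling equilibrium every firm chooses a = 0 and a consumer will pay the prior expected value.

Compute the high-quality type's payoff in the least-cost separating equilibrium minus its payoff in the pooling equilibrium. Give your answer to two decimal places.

4.45

Least-cost separating signal: a* solves 44 = 62 − 14.9·a*, so a* = (62 − 44)/14.9 ≈ 1.2081.
High-quality type's separating payoff: 62 − 5.7 × a* = 62 − 5.7 × (62 − 44)/14.9 = 62 − 102.6/14.9 ≈ 55.1141.
Pooling payoff: 0.37 × 62 + 0.63 × 44 = 50.66.
Difference: 55.1141 − 50.66 = 4.4541, i.e. 4.45 to two decimal places.
The high-quality type prefers to separate.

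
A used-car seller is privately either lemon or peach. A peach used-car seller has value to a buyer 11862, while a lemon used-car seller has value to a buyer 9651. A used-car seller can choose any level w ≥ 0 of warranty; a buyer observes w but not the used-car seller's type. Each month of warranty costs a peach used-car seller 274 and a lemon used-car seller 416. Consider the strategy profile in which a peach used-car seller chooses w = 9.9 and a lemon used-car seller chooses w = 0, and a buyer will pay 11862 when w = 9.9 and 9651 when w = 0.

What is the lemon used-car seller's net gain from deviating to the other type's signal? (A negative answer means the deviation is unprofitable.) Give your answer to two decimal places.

Playing w = 0 the lemon used-car seller receives 9651.
Deviating to w = 9.9 brings payment 11862 at cost 416 × 9.9 = 4118.4, netting 7743.6.
Gain from deviating: 7743.6 − 9651 = -1907.40.
The gain is negative, so the lemon type's incentive-compatibility constraint is satisfied.

-1907.40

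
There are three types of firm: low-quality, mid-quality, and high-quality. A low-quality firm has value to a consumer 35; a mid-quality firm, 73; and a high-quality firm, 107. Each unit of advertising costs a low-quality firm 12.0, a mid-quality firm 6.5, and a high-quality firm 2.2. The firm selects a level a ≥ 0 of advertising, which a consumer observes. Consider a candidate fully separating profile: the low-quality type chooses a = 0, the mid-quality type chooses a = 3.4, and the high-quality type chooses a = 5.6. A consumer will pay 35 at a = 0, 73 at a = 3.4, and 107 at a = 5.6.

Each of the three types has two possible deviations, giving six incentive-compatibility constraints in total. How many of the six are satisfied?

4

Low-quality (own payoff 35): to a=3.4 gives 73 − 12.0×3.4 = 32.2 → no gain ✓; to a=5.6 gives 107 − 12.0×5.6 = 39.8 → profitable ✗.
Mid-quality (own payoff 73 − 6.5×3.4 = 50.9): to a=0 gives 35 → no gain ✓; to a=5.6 gives 107 − 6.5×5.6 = 70.6 → profitable ✗.
High-quality (own payoff 107 − 2.2×5.6 = 94.68): to a=0 gives 35 → no gain ✓; to a=3.4 gives 73 − 2.2×3.4 = 65.52 → no gain ✓.
4 of the 6 constraints hold; not an equilibrium.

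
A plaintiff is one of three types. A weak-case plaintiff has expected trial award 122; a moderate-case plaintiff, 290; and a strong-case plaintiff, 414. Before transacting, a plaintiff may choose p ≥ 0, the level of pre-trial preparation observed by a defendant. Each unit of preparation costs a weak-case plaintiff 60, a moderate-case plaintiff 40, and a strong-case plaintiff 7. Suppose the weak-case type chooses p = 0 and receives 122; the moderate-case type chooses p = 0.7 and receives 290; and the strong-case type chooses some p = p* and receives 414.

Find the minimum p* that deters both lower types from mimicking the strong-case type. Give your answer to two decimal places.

Moderate-case type (on-path payoff 290 − 40×0.7 = 262) won't mimic when 262 ≥ 414 − 40·p*, i.e. p* ≥ 3.80.
Weak-case type (on-path payoff 122) won't mimic when 122 ≥ 414 − 60·p*, i.e. p* ≥ 4.87.
Both must hold, so p* = max(4.87, 3.80) = 4.87. The weak-case type's constraint binds.

4.87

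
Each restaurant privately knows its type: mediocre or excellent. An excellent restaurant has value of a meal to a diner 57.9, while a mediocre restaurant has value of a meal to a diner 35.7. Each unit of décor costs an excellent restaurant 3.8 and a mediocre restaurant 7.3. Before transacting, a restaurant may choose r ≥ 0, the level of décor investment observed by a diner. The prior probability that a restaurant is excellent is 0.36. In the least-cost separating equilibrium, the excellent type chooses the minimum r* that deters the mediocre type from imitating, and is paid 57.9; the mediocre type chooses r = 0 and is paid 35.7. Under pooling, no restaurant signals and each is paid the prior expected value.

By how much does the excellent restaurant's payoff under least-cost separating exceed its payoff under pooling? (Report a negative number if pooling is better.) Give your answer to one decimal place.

2.7

Least-cost separating signal: r* solves 35.7 = 57.9 − 7.3·r*, so r* = (57.9 − 35.7)/7.3 ≈ 3.0411.
Excellent type's separating payoff: 57.9 − 3.8 × r* = 57.9 − 3.8 × (57.9 − 35.7)/7.3 = 57.9 − 84.36/7.3 ≈ 46.344.
Pooling payoff: 0.36 × 57.9 + 0.64 × 35.7 = 43.692.
Difference: 46.344 − 43.692 = 2.652, i.e. 2.7 to one decimal place.
The excellent type prefers to separate.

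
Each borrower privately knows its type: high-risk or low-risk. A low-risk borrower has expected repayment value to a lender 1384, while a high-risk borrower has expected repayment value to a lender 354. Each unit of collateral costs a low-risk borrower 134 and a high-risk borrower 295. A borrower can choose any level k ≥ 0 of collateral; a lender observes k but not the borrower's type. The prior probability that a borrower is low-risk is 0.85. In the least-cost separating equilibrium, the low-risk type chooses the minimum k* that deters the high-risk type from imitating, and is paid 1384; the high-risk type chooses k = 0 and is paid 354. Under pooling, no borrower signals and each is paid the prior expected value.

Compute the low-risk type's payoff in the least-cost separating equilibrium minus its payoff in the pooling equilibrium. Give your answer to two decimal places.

-313.36

Least-cost separating signal: k* solves 354 = 1384 − 295·k*, so k* = (1384 − 354)/295 ≈ 3.4915.
Low-risk type's separating payoff: 1384 − 134 × k* = 1384 − 134 × (1384 − 354)/295 = 1384 − 138020/295 ≈ 916.1356.
Pooling payoff: 0.85 × 1384 + 0.15 × 354 = 1229.5.
Difference: 916.1356 − 1229.5 = -313.3644, i.e. -313.36 to two decimal places.
The low-risk type would prefer the pooling outcome.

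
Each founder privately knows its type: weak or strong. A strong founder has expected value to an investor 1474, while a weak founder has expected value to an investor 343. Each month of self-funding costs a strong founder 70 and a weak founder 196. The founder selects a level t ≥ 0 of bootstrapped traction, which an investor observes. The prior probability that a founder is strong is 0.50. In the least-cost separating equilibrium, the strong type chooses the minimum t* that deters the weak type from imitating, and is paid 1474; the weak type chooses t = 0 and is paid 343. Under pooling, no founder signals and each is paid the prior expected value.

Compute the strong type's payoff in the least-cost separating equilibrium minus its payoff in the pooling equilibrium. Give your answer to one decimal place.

Least-cost separating signal: t* solves 343 = 1474 − 196·t*, so t* = (1474 − 343)/196 ≈ 5.7704.
Strong type's separating payoff: 1474 − 70 × t* = 1474 − 70 × (1474 − 343)/196 = 1474 − 79170/196 ≈ 1070.071.
Pooling payoff: 0.50 × 1474 + 0.50 × 343 = 908.5.
Difference: 1070.071 − 908.5 = 161.571, i.e. 161.6 to one decimal place.
The strong type prefers to separate.

161.6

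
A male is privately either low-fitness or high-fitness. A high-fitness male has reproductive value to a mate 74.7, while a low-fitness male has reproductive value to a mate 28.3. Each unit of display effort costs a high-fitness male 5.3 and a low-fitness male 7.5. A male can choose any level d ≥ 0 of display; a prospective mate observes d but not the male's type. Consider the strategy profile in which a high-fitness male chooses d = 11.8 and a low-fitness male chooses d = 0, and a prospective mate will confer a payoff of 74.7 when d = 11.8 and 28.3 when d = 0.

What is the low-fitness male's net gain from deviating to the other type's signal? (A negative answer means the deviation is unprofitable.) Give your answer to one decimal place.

Playing d = 0 the low-fitness male receives 28.3.
Deviating to d = 11.8 brings payment 74.7 at cost 7.5 × 11.8 = 88.5, netting -13.8.
Gain from deviating: -13.8 − 28.3 = -42.1.
The gain is negative, so the low-fitness type's incentive-compatibility constraint is satisfied.

-42.1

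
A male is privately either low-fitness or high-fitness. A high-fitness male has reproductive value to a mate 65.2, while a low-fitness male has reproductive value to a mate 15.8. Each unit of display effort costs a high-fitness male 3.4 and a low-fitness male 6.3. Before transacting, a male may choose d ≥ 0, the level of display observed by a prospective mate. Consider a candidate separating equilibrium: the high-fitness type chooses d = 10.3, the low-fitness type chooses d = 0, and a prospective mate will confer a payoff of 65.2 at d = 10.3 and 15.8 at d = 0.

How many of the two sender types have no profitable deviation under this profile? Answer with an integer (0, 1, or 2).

Low-fitness type: stay at 0 → 15.8; mimic → 65.2 − 6.3 × 10.3 = 0.31. IC holds (15.8 ≥ 0.31).
High-fitness type: signal → 65.2 − 3.4 × 10.3 = 30.18; deviate to 0 → 15.8. IC holds (30.18 ≥ 15.8).
2 of 2 constraints hold, so this is a separating equilibrium.

2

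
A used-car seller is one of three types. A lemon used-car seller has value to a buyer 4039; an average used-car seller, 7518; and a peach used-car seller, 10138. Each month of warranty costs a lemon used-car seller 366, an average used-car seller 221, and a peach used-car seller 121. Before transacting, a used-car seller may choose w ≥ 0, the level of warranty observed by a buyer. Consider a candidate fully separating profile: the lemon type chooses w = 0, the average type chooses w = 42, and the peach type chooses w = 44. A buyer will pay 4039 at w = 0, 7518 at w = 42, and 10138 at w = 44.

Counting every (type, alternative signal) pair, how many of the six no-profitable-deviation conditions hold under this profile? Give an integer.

Lemon (own payoff 4039): to w=42 gives 7518 − 366×42 = -7854 → no gain ✓; to w=44 gives 10138 − 366×44 = -5966 → no gain ✓.
Peach (own payoff 10138 − 121×44 = 4814): to w=0 gives 4039 → no gain ✓; to w=42 gives 7518 − 121×42 = 2436 → no gain ✓.
Average (own payoff 7518 − 221×42 = -1764): to w=0 gives 4039 → profitable ✗; to w=44 gives 10138 − 221×44 = 414 → profitable ✗.
4 of the 6 constraints hold; not an equilibrium.

4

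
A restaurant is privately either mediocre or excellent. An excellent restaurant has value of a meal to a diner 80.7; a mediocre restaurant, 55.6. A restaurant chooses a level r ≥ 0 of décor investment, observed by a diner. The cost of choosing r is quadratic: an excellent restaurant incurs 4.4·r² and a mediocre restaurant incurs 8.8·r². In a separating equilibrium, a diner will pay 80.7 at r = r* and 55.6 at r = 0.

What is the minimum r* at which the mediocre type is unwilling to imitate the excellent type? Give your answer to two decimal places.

1.69

The mediocre type at r = 0 receives 55.6; imitating at r* yields 80.7 − 8.8·r*².
Indifference: 55.6 = 80.7 − 8.8·r*², so r*² = (80.7 − 55.6) / 8.8 ≈ 2.8523.
r* = √2.8523 ≈ 1.69.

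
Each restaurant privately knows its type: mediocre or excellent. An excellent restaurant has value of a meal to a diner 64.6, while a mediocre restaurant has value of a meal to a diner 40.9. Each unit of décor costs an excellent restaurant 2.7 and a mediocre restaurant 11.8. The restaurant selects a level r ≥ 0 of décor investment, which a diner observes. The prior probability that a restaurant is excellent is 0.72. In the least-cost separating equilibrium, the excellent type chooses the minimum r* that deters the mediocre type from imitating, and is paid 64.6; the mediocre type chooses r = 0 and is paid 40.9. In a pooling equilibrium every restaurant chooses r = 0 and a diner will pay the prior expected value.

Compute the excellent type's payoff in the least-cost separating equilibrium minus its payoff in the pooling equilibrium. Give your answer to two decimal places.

Least-cost separating signal: r* solves 40.9 = 64.6 − 11.8·r*, so r* = (64.6 − 40.9)/11.8 ≈ 2.0085.
Excellent type's separating payoff: 64.6 − 2.7 × r* = 64.6 − 2.7 × (64.6 − 40.9)/11.8 = 64.6 − 63.99/11.8 ≈ 59.1771.
Pooling payoff: 0.72 × 64.6 + 0.28 × 40.9 = 57.964.
Difference: 59.1771 − 57.964 = 1.2131, i.e. 1.21 to two decimal places.
The excellent type prefers to separate.

1.21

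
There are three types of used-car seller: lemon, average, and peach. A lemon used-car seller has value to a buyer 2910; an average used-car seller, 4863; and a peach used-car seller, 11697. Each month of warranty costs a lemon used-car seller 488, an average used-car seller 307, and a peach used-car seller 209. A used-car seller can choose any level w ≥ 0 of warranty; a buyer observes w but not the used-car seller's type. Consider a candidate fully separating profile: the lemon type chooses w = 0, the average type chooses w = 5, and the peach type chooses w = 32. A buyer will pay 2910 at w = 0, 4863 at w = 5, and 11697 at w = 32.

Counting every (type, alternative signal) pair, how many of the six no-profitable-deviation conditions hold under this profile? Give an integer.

6

Peach (own payoff 11697 − 209×32 = 5009): to w=0 gives 2910 → no gain ✓; to w=5 gives 4863 − 209×5 = 3818 → no gain ✓.
Average (own payoff 4863 − 307×5 = 3328): to w=0 gives 2910 → no gain ✓; to w=32 gives 11697 − 307×32 = 1873 → no gain ✓.
Lemon (own payoff 2910): to w=5 gives 4863 − 488×5 = 2423 → no gain ✓; to w=32 gives 11697 − 488×32 = -3919 → no gain ✓.
6 of the 6 constraints hold; this profile is a separating equilibrium.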